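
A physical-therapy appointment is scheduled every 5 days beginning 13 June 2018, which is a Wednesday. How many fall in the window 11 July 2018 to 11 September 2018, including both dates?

Occurrences land 5·i days after 13 June 2018 for i = 0, 1, 2, …
11 July 2018 is 28 days after the start; 28 ÷ 5 = 5 remainder 3; since the remainder is 3, round up to i = 6. First occurrence in the window: #7 on 13 July 2018 (6×5 = 30 days in).
11 September 2018 is 90 days after the start; 90 ÷ 5 = 18 remainder 0. Last occurrence in the window: #19 on 11 September 2018.
Occurrences #7 through #19: 13 in total.

13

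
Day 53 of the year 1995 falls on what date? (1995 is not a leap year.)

January has 31 days (53 − 31 = 22 remain).
22 into February → February 22.

22 February 1995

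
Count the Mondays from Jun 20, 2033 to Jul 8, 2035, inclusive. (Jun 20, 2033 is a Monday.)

Jun 20, 2033 is a Monday; the first Monday on or after it is Jun 20, 2033.
From Jun 20, 2033 to Jul 8, 2035: 194 + 365 + 189 = 748 days (rest of 2033, 2034, to Jul 8, 2035 in 2035).
748 ÷ 7 = 106 full weeks with remainder 6, so 106 more Mondays after the first → 107.

107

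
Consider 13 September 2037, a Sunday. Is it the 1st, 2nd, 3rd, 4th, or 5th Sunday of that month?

2nd

Day 13 falls in week ⌈13/7⌉ of the month.
Days 1–7 hold the 1st Sunday, 8–14 the 2nd, 15–21 the 3rd, 22–28 the 4th, 29–31 the 5th.
13 is in the range for the 2nd.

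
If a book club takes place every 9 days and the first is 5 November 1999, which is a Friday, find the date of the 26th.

17 June 2000

The 26th occurrence is 25 intervals after the first: 25 × 9 = 225 days after 5 November 1999.
November has 30 days — 25 days to the end of November leaves 200.
December has 31 days (169 left).
January has 31 days (138 left).
February has 29 days (109 left).
March has 31 days (78 left).
April has 30 days (48 left).
May has 31 days (17 left).
17 days into June → 17 June 2000.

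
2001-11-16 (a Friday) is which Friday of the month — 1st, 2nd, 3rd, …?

3rd

Day 16 falls in week ⌈16/7⌉ of the month.
Days 1–7 hold the 1st Friday, 8–14 the 2nd, 15–21 the 3rd, 22–28 the 4th, 29–31 the 5th.
16 is in the range for the 3rd.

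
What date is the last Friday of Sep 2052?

Sep 27, 2052

Sep 2052 begins on a Sunday, so the first Friday is Sep 6 (5 days later).
Sep 2052 has 30 days. Adding weeks: 6, 13, 20, 27 — the last one ≤ 30 is the 27th.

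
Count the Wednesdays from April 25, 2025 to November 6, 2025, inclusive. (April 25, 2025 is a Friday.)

April 25, 2025 is a Friday; the first Wednesday on or after it is April 30, 2025 (5 days later).
From April 30, 2025 to November 6, 2025: 0 + 31 + 30 + 31 + 31 + 30 + 31 + 6 = 190 days (rest of April, May, June, July, August, September, October, November).
190 ÷ 7 = 27 full weeks with remainder 1, so 27 more Wednesdays after the first → 28.

28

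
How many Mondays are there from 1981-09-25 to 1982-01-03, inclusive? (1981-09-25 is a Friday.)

1981-09-25 is a Friday; the first Monday on or after it is 1981-09-28 (3 days later).
From 1981-09-28 to 1982-01-03: 2 + 31 + 30 + 31 + 3 = 97 days (rest of September, October, November, December, January).
97 ÷ 7 = 13 full weeks with remainder 6, so 13 more Mondays after the first → 14.

14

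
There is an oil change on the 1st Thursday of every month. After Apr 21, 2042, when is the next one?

Apr 2042 starts on a Tuesday, so its 1st Thursday is Apr 3, 2042 (2 days in).
That is not after Apr 21, 2042, so look at May 2042.
May 2042 starts on a Thursday, so its 1st Thursday is May 1, 2042.

May 1, 2042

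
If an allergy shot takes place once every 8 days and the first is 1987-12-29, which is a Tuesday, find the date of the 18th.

The 18th occurrence is 17 intervals after the first: 17 × 8 = 136 days after 1987-12-29.
December has 31 days — 2 days to the end of December leaves 134.
January has 31 days (103 left).
February has 29 days (74 left).
March has 31 days (43 left).
April has 30 days (13 left).
13 days into May → 1988-05-13.

1988-05-13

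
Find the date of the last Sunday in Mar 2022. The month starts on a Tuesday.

Mar 27, 2022

Mar 2022 begins on a Tuesday, so the first Sunday is Mar 6 (5 days later).
Mar 2022 has 31 days. Adding weeks: 6, 13, 20, 27 — the last one ≤ 31 is the 27th.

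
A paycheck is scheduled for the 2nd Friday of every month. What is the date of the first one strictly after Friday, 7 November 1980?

November 1980 starts on a Saturday; its first Friday is the 7th, so the 2nd Friday is the 14th — 14 November 1980.
14 November 1980 is after 7 November 1980, so that is the next one.

14 November 1980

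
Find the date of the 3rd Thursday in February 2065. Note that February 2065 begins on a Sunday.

February 19, 2065

February 2065 begins on a Sunday, so the first Thursday is February 5 (4 days later).
The 3rd Thursday is 2 weeks later: 5 + 14 = 19.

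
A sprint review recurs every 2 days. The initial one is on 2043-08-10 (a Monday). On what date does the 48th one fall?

The 48th occurrence is 47 intervals after the first: 47 × 2 = 94 days after 2043-08-10.
August has 31 days — 21 days to the end of August leaves 73.
September has 30 days (43 left).
October has 31 days (12 left).
12 days into November → 2043-11-12.

2043-11-12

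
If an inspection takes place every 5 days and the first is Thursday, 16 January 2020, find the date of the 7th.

The 7th occurrence is 6 intervals after the first: 6 × 5 = 30 days after 16 January 2020.
January has 31 days — 15 days to the end of January leaves 15.
15 days into February → 15 February 2020.

15 February 2020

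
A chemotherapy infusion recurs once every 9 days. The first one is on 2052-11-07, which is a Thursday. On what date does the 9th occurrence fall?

2053-01-18

The 9th occurrence is 8 intervals after the first: 8 × 9 = 72 days after 2052-11-07.
November has 30 days — 23 days to the end of November leaves 49.
December has 31 days (18 left).
18 days into January → 2053-01-18.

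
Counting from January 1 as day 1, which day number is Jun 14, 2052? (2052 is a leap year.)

166

Days in months before Jun: 31 + 29 + 31 + 30 + 31 = 152.
Plus 14 days into Jun → day 166.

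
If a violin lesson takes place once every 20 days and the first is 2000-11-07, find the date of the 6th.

The 6th occurrence is 5 intervals after the first: 5 × 20 = 100 days after 2000-11-07.
November has 30 days — 23 days to the end of November leaves 77.
December has 31 days (46 left).
January has 31 days (15 left).
15 days into February → 2001-02-15.

2001-02-15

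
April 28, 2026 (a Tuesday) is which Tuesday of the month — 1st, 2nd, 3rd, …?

Day 28 falls in week ⌈28/7⌉ of the month.
Days 1–7 hold the 1st Tuesday, 8–14 the 2nd, 15–21 the 3rd, 22–28 the 4th, 29–31 the 5th.
28 is in the range for the 4th.

4th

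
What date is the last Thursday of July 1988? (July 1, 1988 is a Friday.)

July 1988 begins on a Friday, so the first Thursday is July 7 (6 days later).
July 1988 has 31 days. Adding weeks: 7, 14, 21, 28 — the last one ≤ 31 is the 28th.

1988-07-28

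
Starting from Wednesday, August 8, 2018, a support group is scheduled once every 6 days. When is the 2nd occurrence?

August 14, 2018

The 2nd occurrence is 1 interval after the first: 1 × 6 = 6 days after August 8, 2018.
6 days later is August 14, 2018.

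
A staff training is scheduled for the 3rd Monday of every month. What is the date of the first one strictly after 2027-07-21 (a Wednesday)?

July 2027 starts on a Thursday; its first Monday is the 5th, so the 3rd Monday is the 19th — 2027-07-19.
That is not after 2027-07-21, so look at August 2027.
August 2027 starts on a Sunday; its first Monday is the 2nd, so the 3rd Monday is the 16th — 2027-08-16.

2027-08-16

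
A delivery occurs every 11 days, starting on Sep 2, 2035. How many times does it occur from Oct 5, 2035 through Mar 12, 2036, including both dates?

Occurrences land 11·i days after Sep 2, 2035 for i = 0, 1, 2, …
Oct 5, 2035 is 33 days after the start; 33 ÷ 11 = 3 remainder 0. First occurrence in the window: #4 on Oct 5, 2035 (3×11 = 33 days in).
Mar 12, 2036 is 192 days after the start; 192 ÷ 11 = 17 remainder 5. Last occurrence in the window: #18 on Mar 7, 2036.
Occurrences #4 through #18: 15 in total.

15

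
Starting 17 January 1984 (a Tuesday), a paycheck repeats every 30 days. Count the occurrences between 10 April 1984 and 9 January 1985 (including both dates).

Occurrences land 30·i days after 17 January 1984 for i = 0, 1, 2, …
10 April 1984 is 84 days after the start; 84 ÷ 30 = 2 remainder 24; since the remainder is 24, round up to i = 3. First occurrence in the window: #4 on 16 April 1984 (3×30 = 90 days in).
9 January 1985 is 358 days after the start; 358 ÷ 30 = 11 remainder 28. Last occurrence in the window: #12 on 12 December 1984.
Occurrences #4 through #12: 9 in total.

9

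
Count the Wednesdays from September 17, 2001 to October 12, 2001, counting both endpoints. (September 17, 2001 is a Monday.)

4

September 17, 2001 is a Monday; the first Wednesday on or after it is September 19, 2001 (2 days later).
From September 19, 2001 to October 12, 2001: 11 + 12 = 23 days (rest of September, October).
23 ÷ 7 = 3 full weeks with remainder 2, so 3 more Wednesdays after the first → 4.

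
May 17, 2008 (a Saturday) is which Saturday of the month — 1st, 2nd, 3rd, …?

Day 17 falls in week ⌈17/7⌉ of the month.
Days 1–7 hold the 1st Saturday, 8–14 the 2nd, 15–21 the 3rd, 22–28 the 4th, 29–31 the 5th.
17 is in the range for the 3rd.

3rd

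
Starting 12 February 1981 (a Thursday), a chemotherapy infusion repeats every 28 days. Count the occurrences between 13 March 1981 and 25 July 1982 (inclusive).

Occurrences land 28·i days after 12 February 1981 for i = 0, 1, 2, …
13 March 1981 is 29 days after the start; 29 ÷ 28 = 1 remainder 1; since the remainder is 1, round up to i = 2. First occurrence in the window: #3 on 9 April 1981 (2×28 = 56 days in).
25 July 1982 is 528 days after the start; 528 ÷ 28 = 18 remainder 24. Last occurrence in the window: #19 on 1 July 1982.
Occurrences #3 through #19: 17 in total.

17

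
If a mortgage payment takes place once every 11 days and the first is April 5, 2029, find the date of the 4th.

The 4th occurrence is 3 intervals after the first: 3 × 11 = 33 days after April 5, 2029.
April has 30 days — 25 days to the end of April leaves 8.
8 days into May → May 8, 2029.

May 8, 2029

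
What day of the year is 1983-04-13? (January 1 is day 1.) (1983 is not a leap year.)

103

Days in months before April: 31 + 28 + 31 = 90.
Plus 13 days into April → day 103.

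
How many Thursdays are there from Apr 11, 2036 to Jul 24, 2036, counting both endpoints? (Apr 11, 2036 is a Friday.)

Apr 11, 2036 is a Friday; the first Thursday on or after it is Apr 17, 2036 (6 days later).
From Apr 17, 2036 to Jul 24, 2036: 13 + 31 + 30 + 24 = 98 days (rest of Apr, May, Jun, Jul).
98 ÷ 7 = 14 full weeks with remainder 0, so 14 more Thursdays after the first → 15.

15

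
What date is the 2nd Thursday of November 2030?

2030-11-14

November 2030 begins on a Friday, so the first Thursday is November 7 (6 days later).
The 2nd Thursday is 1 weeks later: 7 + 7 = 14.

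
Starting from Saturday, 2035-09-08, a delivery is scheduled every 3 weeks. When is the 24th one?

2037-01-03

The 24th occurrence is 23 intervals after the first: 23 × 21 = 483 days after 2035-09-08.
September has 30 days — 22 days to the end of September leaves 461.
From end of September to end of 2035 is 92 days (369 left).
2036 has 366 days (3 left).
3 days into January → 2037-01-03.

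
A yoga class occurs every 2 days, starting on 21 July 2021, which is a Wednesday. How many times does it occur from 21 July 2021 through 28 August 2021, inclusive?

Occurrences land 2·i days after 21 July 2021 for i = 0, 1, 2, …
The window opens on the start date, so the first occurrence inside is #1 on 21 July 2021.
28 August 2021 is 38 days after the start; 38 ÷ 2 = 19 remainder 0. Last occurrence in the window: #20 on 28 August 2021.
Occurrences #1 through #20: 20 in total.

20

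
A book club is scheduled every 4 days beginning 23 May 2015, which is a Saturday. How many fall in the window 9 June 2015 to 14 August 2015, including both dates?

Occurrences land 4·i days after 23 May 2015 for i = 0, 1, 2, …
9 June 2015 is 17 days after the start; 17 ÷ 4 = 4 remainder 1; since the remainder is 1, round up to i = 5. First occurrence in the window: #6 on 12 June 2015 (5×4 = 20 days in).
14 August 2015 is 83 days after the start; 83 ÷ 4 = 20 remainder 3. Last occurrence in the window: #21 on 11 August 2015.
Occurrences #6 through #21: 16 in total.

16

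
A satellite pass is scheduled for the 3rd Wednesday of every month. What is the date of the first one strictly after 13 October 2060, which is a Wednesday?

October 2060 starts on a Friday; its first Wednesday is the 6th, so the 3rd Wednesday is the 20th — 20 October 2060.
20 October 2060 is after 13 October 2060, so that is the next one.

20 October 2060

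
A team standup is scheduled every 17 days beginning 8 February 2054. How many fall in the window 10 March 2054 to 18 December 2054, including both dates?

17

Occurrences land 17·i days after 8 February 2054 for i = 0, 1, 2, …
10 March 2054 is 30 days after the start; 30 ÷ 17 = 1 remainder 13; since the remainder is 13, round up to i = 2. First occurrence in the window: #3 on 14 March 2054 (2×17 = 34 days in).
18 December 2054 is 313 days after the start; 313 ÷ 17 = 18 remainder 7. Last occurrence in the window: #19 on 11 December 2054.
Occurrences #3 through #19: 17 in total.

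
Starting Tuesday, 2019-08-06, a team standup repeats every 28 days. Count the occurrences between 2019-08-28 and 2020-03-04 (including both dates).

7

Occurrences land 28·i days after 2019-08-06 for i = 0, 1, 2, …
2019-08-28 is 22 days after the start; 22 ÷ 28 = 0 remainder 22; since the remainder is 22, round up to i = 1. First occurrence in the window: #2 on 2019-09-03 (1×28 = 28 days in).
2020-03-04 is 211 days after the start; 211 ÷ 28 = 7 remainder 15. Last occurrence in the window: #8 on 2020-02-18.
Occurrences #2 through #8: 7 in total.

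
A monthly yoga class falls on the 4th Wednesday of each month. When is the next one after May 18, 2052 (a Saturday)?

May 2052 starts on a Wednesday; its first Wednesday is the 1st, so the 4th Wednesday is the 22nd — May 22, 2052.
May 22, 2052 is after May 18, 2052, so that is the next one.

May 22, 2052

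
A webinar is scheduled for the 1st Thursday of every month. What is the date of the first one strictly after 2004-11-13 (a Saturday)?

2004-12-02

November 2004 starts on a Monday, so its 1st Thursday is 2004-11-04 (3 days in).
That is not after 2004-11-13, so look at December 2004.
December 2004 starts on a Wednesday, so its 1st Thursday is 2004-12-02 (1 day in).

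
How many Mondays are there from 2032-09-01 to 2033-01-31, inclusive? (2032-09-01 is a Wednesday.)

22

2032-09-01 is a Wednesday; the first Monday on or after it is 2032-09-06 (5 days later).
From 2032-09-06 to 2033-01-31: 24 + 31 + 30 + 31 + 31 = 147 days (rest of September, October, November, December, January).
147 ÷ 7 = 21 full weeks with remainder 0, so 21 more Mondays after the first → 22.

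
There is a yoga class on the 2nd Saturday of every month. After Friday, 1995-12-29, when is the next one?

December 1995 starts on a Friday; its first Saturday is the 2nd, so the 2nd Saturday is the 9th — 1995-12-09.
That is not after 1995-12-29, so look at January 1996.
January 1996 starts on a Monday; its first Saturday is the 6th, so the 2nd Saturday is the 13th — 1996-01-13.

1996-01-13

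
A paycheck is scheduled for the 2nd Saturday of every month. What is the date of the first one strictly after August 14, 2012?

September 8, 2012

August 2012 starts on a Wednesday; its first Saturday is the 4th, so the 2nd Saturday is the 11th — August 11, 2012.
That is not after August 14, 2012, so look at September 2012.
September 2012 starts on a Saturday; its first Saturday is the 1st, so the 2nd Saturday is the 8th — September 8, 2012.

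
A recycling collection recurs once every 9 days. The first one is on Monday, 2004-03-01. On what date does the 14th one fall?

2004-06-26

The 14th occurrence is 13 intervals after the first: 13 × 9 = 117 days after 2004-03-01.
March has 31 days — 30 days to the end of March leaves 87.
April has 30 days (57 left).
May has 31 days (26 left).
26 days into June → 2004-06-26.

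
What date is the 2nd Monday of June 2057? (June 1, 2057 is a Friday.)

June 2057 begins on a Friday, so the first Monday is June 4 (3 days later).
The 2nd Monday is 1 weeks later: 4 + 7 = 11.

June 11, 2057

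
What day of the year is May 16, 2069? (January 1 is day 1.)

136

Days in months before May: 31 + 28 + 31 + 30 = 120.
Plus 16 days into May → day 136.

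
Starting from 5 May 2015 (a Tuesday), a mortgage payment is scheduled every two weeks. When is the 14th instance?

The 14th occurrence is 13 intervals after the first: 13 × 14 = 182 days after 5 May 2015.
May has 31 days — 26 days to the end of May leaves 156.
June has 30 days (126 left).
July has 31 days (95 left).
August has 31 days (64 left).
September has 30 days (34 left).
October has 31 days (3 left).
3 days into November → 3 November 2015.

3 November 2015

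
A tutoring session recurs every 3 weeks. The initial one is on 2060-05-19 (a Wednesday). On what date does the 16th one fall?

The 16th occurrence is 15 intervals after the first: 15 × 21 = 315 days after 2060-05-19.
May has 31 days — 12 days to the end of May leaves 303.
June has 30 days (273 left).
July has 31 days (242 left).
August has 31 days (211 left).
September has 30 days (181 left).
October has 31 days (150 left).
November has 30 days (120 left).
December has 31 days (89 left).
January has 31 days (58 left).
February has 28 days (30 left).
30 days into March → 2061-03-30.

2061-03-30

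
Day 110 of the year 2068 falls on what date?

January has 31 days (110 − 31 = 79 remain).
February has 29 days (79 − 29 = 50 remain).
March has 31 days (50 − 31 = 19 remain).
19 into April → April 19.

2068-04-19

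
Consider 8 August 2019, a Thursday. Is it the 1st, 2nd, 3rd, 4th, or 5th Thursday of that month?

2nd

Day 8 falls in week ⌈8/7⌉ of the month.
Days 1–7 hold the 1st Thursday, 8–14 the 2nd, 15–21 the 3rd, 22–28 the 4th, 29–31 the 5th.
8 is in the range for the 2nd.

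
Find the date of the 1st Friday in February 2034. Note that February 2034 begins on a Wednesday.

2034-02-03

February 2034 begins on a Wednesday, so the first Friday is February 3 (2 days later).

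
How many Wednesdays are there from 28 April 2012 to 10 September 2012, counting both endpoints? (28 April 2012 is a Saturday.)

19

28 April 2012 is a Saturday; the first Wednesday on or after it is 2 May 2012 (4 days later).
From 2 May 2012 to 10 September 2012: 29 + 30 + 31 + 31 + 10 = 131 days (rest of May, June, July, August, September).
131 ÷ 7 = 18 full weeks with remainder 5, so 18 more Wednesdays after the first → 19.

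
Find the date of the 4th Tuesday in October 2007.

The first Tuesday of October 2007 is October 2.
The 4th Tuesday is 3 weeks later: 2 + 21 = 23.

23 October 2007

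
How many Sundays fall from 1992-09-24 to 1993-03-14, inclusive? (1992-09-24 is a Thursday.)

1992-09-24 is a Thursday; the first Sunday on or after it is 1992-09-27 (3 days later).
From 1992-09-27 to 1993-03-14: 3 + 31 + 30 + 31 + 31 + 28 + 14 = 168 days (rest of September, October, November, December, January, February, March).
168 ÷ 7 = 24 full weeks with remainder 0, so 24 more Sundays after the first → 25.

25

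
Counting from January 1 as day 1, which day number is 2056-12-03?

Days in months before December: 31 + 29 + 31 + 30 + 31 + 30 + 31 + 31 + 30 + 31 + 30 = 335.
Plus 3 days into December → day 338.

338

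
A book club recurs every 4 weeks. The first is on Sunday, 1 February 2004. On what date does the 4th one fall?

25 April 2004

The 4th occurrence is 3 intervals after the first: 3 × 28 = 84 days after 1 February 2004.
February has 29 days — 28 days to the end of February leaves 56.
March has 31 days (25 left).
25 days into April → 25 April 2004.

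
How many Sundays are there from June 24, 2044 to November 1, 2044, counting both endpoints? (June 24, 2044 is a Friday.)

June 24, 2044 is a Friday; the first Sunday on or after it is June 26, 2044 (2 days later).
From June 26, 2044 to November 1, 2044: 4 + 31 + 31 + 30 + 31 + 1 = 128 days (rest of June, July, August, September, October, November).
128 ÷ 7 = 18 full weeks with remainder 2, so 18 more Sundays after the first → 19.

19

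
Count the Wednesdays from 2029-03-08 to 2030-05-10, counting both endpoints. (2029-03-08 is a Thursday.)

2029-03-08 is a Thursday; the first Wednesday on or after it is 2029-03-14 (6 days later).
From 2029-03-14 to 2030-05-10: 292 + 130 = 422 days (rest of 2029, to 2030-05-10 in 2030).
422 ÷ 7 = 60 full weeks with remainder 2, so 60 more Wednesdays after the first → 61.

61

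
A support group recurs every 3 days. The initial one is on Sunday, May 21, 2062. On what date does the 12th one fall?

Jun 23, 2062

The 12th occurrence is 11 intervals after the first: 11 × 3 = 33 days after May 21, 2062.
May has 31 days — 10 days to the end of May leaves 23.
23 days into Jun → Jun 23, 2062.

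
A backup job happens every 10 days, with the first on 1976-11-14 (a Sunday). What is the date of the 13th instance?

The 13th occurrence is 12 intervals after the first: 12 × 10 = 120 days after 1976-11-14.
November has 30 days — 16 days to the end of November leaves 104.
December has 31 days (73 left).
January has 31 days (42 left).
February has 28 days (14 left).
14 days into March → 1977-03-14.

1977-03-14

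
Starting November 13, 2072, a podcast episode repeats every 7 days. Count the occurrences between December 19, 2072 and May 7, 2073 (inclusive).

Occurrences land 7·i days after November 13, 2072 for i = 0, 1, 2, …
December 19, 2072 is 36 days after the start; 36 ÷ 7 = 5 remainder 1; since the remainder is 1, round up to i = 6. First occurrence in the window: #7 on December 25, 2072 (6×7 = 42 days in).
May 7, 2073 is 175 days after the start; 175 ÷ 7 = 25 remainder 0. Last occurrence in the window: #26 on May 7, 2073.
Occurrences #7 through #26: 20 in total.

20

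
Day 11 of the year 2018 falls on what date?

11 into January → January 11.

11 January 2018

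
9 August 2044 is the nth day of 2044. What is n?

Days in months before August: 31 + 29 + 31 + 30 + 31 + 30 + 31 = 213.
Plus 9 days into August → day 222.

222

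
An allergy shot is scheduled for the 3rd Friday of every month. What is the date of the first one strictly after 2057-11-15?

November 2057 starts on a Thursday; its first Friday is the 2nd, so the 3rd Friday is the 16th — 2057-11-16.
2057-11-16 is after 2057-11-15, so that is the next one.

2057-11-16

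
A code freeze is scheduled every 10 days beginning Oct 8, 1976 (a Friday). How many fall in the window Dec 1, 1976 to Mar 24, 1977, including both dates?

Occurrences land 10·i days after Oct 8, 1976 for i = 0, 1, 2, …
Dec 1, 1976 is 54 days after the start; 54 ÷ 10 = 5 remainder 4; since the remainder is 4, round up to i = 6. First occurrence in the window: #7 on Dec 7, 1976 (6×10 = 60 days in).
Mar 24, 1977 is 167 days after the start; 167 ÷ 10 = 16 remainder 7. Last occurrence in the window: #17 on Mar 17, 1977.
Occurrences #7 through #17: 11 in total.

11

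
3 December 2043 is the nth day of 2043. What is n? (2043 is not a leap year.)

Days in months before December: 31 + 28 + 31 + 30 + 31 + 30 + 31 + 31 + 30 + 31 + 30 = 334.
Plus 3 days into December → day 337.

337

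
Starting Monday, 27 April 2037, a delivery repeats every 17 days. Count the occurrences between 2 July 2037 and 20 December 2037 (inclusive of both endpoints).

10

Occurrences land 17·i days after 27 April 2037 for i = 0, 1, 2, …
2 July 2037 is 66 days after the start; 66 ÷ 17 = 3 remainder 15; since the remainder is 15, round up to i = 4. First occurrence in the window: #5 on 4 July 2037 (4×17 = 68 days in).
20 December 2037 is 237 days after the start; 237 ÷ 17 = 13 remainder 16. Last occurrence in the window: #14 on 4 December 2037.
Occurrences #5 through #14: 10 in total.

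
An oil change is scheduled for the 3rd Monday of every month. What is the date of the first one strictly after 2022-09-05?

September 2022 starts on a Thursday; its first Monday is the 5th, so the 3rd Monday is the 19th — 2022-09-19.
2022-09-19 is after 2022-09-05, so that is the next one.

2022-09-19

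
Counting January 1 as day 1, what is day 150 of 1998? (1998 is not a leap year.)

1998-05-30

January has 31 days (150 − 31 = 119 remain).
February has 28 days (119 − 28 = 91 remain).
March has 31 days (91 − 31 = 60 remain).
April has 30 days (60 − 30 = 30 remain).
30 into May → May 30.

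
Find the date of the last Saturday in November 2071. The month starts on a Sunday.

November 2071 begins on a Sunday, so the first Saturday is November 7 (6 days later).
November 2071 has 30 days. Adding weeks: 7, 14, 21, 28 — the last one ≤ 30 is the 28th.

2071-11-28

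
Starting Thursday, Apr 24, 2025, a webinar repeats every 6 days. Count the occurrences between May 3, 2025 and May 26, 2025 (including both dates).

4

Occurrences land 6·i days after Apr 24, 2025 for i = 0, 1, 2, …
May 3, 2025 is 9 days after the start; 9 ÷ 6 = 1 remainder 3; since the remainder is 3, round up to i = 2. First occurrence in the window: #3 on May 6, 2025 (2×6 = 12 days in).
May 26, 2025 is 32 days after the start; 32 ÷ 6 = 5 remainder 2. Last occurrence in the window: #6 on May 24, 2025.
Occurrences #3 through #6: 4 in total.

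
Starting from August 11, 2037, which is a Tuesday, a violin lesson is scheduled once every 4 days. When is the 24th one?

The 24th occurrence is 23 intervals after the first: 23 × 4 = 92 days after August 11, 2037.
August has 31 days — 20 days to the end of August leaves 72.
September has 30 days (42 left).
October has 31 days (11 left).
11 days into November → November 11, 2037.

November 11, 2037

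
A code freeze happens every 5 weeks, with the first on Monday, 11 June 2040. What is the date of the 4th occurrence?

24 September 2040

The 4th occurrence is 3 intervals after the first: 3 × 35 = 105 days after 11 June 2040.
June has 30 days — 19 days to the end of June leaves 86.
July has 31 days (55 left).
August has 31 days (24 left).
24 days into September → 24 September 2040.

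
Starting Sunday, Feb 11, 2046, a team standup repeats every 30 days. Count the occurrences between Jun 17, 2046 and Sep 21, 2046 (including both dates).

3

Occurrences land 30·i days after Feb 11, 2046 for i = 0, 1, 2, …
Jun 17, 2046 is 126 days after the start; 126 ÷ 30 = 4 remainder 6; since the remainder is 6, round up to i = 5. First occurrence in the window: #6 on Jul 11, 2046 (5×30 = 150 days in).
Sep 21, 2046 is 222 days after the start; 222 ÷ 30 = 7 remainder 12. Last occurrence in the window: #8 on Sep 9, 2046.
Occurrences #6 through #8: 3 in total.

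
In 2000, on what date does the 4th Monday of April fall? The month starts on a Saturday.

April 2000 begins on a Saturday, so the first Monday is April 3 (2 days later).
The 4th Monday is 3 weeks later: 3 + 21 = 24.

2000-04-24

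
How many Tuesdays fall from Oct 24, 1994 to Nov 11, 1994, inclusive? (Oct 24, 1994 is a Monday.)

Oct 24, 1994 is a Monday; the first Tuesday on or after it is Oct 25, 1994 (1 day later).
From Oct 25, 1994 to Nov 11, 1994: 6 + 11 = 17 days (rest of Oct, Nov).
17 ÷ 7 = 2 full weeks with remainder 3, so 2 more Tuesdays after the first → 3.

3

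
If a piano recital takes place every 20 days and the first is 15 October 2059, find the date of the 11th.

2 May 2060

The 11th occurrence is 10 intervals after the first: 10 × 20 = 200 days after 15 October 2059.
October has 31 days — 16 days to the end of October leaves 184.
November has 30 days (154 left).
December has 31 days (123 left).
January has 31 days (92 left).
February has 29 days (63 left).
March has 31 days (32 left).
April has 30 days (2 left).
2 days into May → 2 May 2060.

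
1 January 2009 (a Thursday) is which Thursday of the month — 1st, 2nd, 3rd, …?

Day 1 falls in week ⌈1/7⌉ of the month.
Days 1–7 hold the 1st Thursday, 8–14 the 2nd, 15–21 the 3rd, 22–28 the 4th, 29–31 the 5th.
1 is in the range for the 1st.

1st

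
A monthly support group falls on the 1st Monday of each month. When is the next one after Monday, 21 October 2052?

4 November 2052

October 2052 starts on a Tuesday, so its 1st Monday is 7 October 2052 (6 days in).
That is not after 21 October 2052, so look at November 2052.
November 2052 starts on a Friday, so its 1st Monday is 4 November 2052 (3 days in).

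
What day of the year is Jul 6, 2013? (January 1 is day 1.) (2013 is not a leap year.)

187

Days in months before Jul: 31 + 28 + 31 + 30 + 31 + 30 = 181.
Plus 6 days into Jul → day 187.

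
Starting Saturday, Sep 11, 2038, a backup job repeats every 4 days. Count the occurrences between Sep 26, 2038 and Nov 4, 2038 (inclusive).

Occurrences land 4·i days after Sep 11, 2038 for i = 0, 1, 2, …
Sep 26, 2038 is 15 days after the start; 15 ÷ 4 = 3 remainder 3; since the remainder is 3, round up to i = 4. First occurrence in the window: #5 on Sep 27, 2038 (4×4 = 16 days in).
Nov 4, 2038 is 54 days after the start; 54 ÷ 4 = 13 remainder 2. Last occurrence in the window: #14 on Nov 2, 2038.
Occurrences #5 through #14: 10 in total.

10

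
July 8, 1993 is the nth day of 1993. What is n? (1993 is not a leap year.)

189

Days in months before July: 31 + 28 + 31 + 30 + 31 + 30 = 181.
Plus 8 days into July → day 189.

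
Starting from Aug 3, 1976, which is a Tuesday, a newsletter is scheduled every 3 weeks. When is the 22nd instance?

The 22nd occurrence is 21 intervals after the first: 21 × 21 = 441 days after Aug 3, 1976.
Aug has 31 days — 28 days to the end of Aug leaves 413.
From end of Aug to end of 1976 is 122 days (291 left).
Jan has 31 days (260 left).
Feb has 28 days (232 left).
Mar has 31 days (201 left).
Apr has 30 days (171 left).
May has 31 days (140 left).
Jun has 30 days (110 left).
Jul has 31 days (79 left).
Aug has 31 days (48 left).
Sep has 30 days (18 left).
18 days into Oct → Oct 18, 1977.

Oct 18, 1977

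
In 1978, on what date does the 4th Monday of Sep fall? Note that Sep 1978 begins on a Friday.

Sep 25, 1978

Sep 1978 begins on a Friday, so the first Monday is Sep 4 (3 days later).
The 4th Monday is 3 weeks later: 4 + 21 = 25.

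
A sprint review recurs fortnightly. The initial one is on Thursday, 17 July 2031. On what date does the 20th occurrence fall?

8 April 2032

The 20th occurrence is 19 intervals after the first: 19 × 14 = 266 days after 17 July 2031.
July has 31 days — 14 days to the end of July leaves 252.
August has 31 days (221 left).
September has 30 days (191 left).
October has 31 days (160 left).
November has 30 days (130 left).
December has 31 days (99 left).
January has 31 days (68 left).
February has 29 days (39 left).
March has 31 days (8 left).
8 days into April → 8 April 2032.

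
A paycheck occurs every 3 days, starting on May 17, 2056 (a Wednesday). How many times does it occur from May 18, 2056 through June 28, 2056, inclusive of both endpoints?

Occurrences land 3·i days after May 17, 2056 for i = 0, 1, 2, …
May 18, 2056 is 1 day after the start; 1 ÷ 3 = 0 remainder 1; since the remainder is 1, round up to i = 1. First occurrence in the window: #2 on May 20, 2056 (1×3 = 3 days in).
June 28, 2056 is 42 days after the start; 42 ÷ 3 = 14 remainder 0. Last occurrence in the window: #15 on June 28, 2056.
Occurrences #2 through #15: 14 in total.

14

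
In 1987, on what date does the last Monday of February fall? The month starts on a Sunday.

February 1987 begins on a Sunday, so the first Monday is February 2 (1 day later).
February 1987 has 28 days. Adding weeks: 2, 9, 16, 23 — the last one ≤ 28 is the 23rd.

23 February 1987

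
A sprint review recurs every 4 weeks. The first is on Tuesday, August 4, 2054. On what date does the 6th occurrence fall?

The 6th occurrence is 5 intervals after the first: 5 × 28 = 140 days after August 4, 2054.
August has 31 days — 27 days to the end of August leaves 113.
September has 30 days (83 left).
October has 31 days (52 left).
November has 30 days (22 left).
22 days into December → December 22, 2054.

December 22, 2054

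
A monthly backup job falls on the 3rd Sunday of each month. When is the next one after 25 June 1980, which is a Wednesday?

20 July 1980

June 1980 starts on a Sunday; its first Sunday is the 1st, so the 3rd Sunday is the 15th — 15 June 1980.
That is not after 25 June 1980, so look at July 1980.
July 1980 starts on a Tuesday; its first Sunday is the 6th, so the 3rd Sunday is the 20th — 20 July 1980.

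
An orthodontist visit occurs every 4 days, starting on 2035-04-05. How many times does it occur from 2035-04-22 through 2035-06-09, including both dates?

Occurrences land 4·i days after 2035-04-05 for i = 0, 1, 2, …
2035-04-22 is 17 days after the start; 17 ÷ 4 = 4 remainder 1; since the remainder is 1, round up to i = 5. First occurrence in the window: #6 on 2035-04-25 (5×4 = 20 days in).
2035-06-09 is 65 days after the start; 65 ÷ 4 = 16 remainder 1. Last occurrence in the window: #17 on 2035-06-08.
Occurrences #6 through #17: 12 in total.

12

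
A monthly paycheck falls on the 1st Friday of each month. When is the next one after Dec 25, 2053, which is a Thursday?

Dec 2053 starts on a Monday, so its 1st Friday is Dec 5, 2053 (4 days in).
That is not after Dec 25, 2053, so look at Jan 2054.
Jan 2054 starts on a Thursday, so its 1st Friday is Jan 2, 2054 (1 day in).

Jan 2, 2054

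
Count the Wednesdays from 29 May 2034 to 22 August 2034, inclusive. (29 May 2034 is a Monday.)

29 May 2034 is a Monday; the first Wednesday on or after it is 31 May 2034 (2 days later).
From 31 May 2034 to 22 August 2034: 0 + 30 + 31 + 22 = 83 days (rest of May, June, July, August).
83 ÷ 7 = 11 full weeks with remainder 6, so 11 more Wednesdays after the first → 12.

12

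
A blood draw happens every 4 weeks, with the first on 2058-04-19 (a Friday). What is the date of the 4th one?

2058-07-12

The 4th occurrence is 3 intervals after the first: 3 × 28 = 84 days after 2058-04-19.
April has 30 days — 11 days to the end of April leaves 73.
May has 31 days (42 left).
June has 30 days (12 left).
12 days into July → 2058-07-12.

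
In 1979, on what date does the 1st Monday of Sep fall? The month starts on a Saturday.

Sep 1979 begins on a Saturday, so the first Monday is Sep 3 (2 days later).

Sep 3, 1979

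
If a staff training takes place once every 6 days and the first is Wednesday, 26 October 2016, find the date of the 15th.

18 January 2017

The 15th occurrence is 14 intervals after the first: 14 × 6 = 84 days after 26 October 2016.
October has 31 days — 5 days to the end of October leaves 79.
November has 30 days (49 left).
December has 31 days (18 left).
18 days into January → 18 January 2017.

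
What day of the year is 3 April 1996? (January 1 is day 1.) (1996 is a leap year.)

94

Days in months before April: 31 + 29 + 31 = 91.
Plus 3 days into April → day 94.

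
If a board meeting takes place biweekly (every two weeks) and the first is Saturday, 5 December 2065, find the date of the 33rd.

26 February 2067

The 33rd occurrence is 32 intervals after the first: 32 × 14 = 448 days after 5 December 2065.
December has 31 days — 26 days to the end of December leaves 422.
2066 has 365 days (57 left).
January has 31 days (26 left).
26 days into February → 26 February 2067.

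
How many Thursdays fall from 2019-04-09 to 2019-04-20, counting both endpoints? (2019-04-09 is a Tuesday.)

2

2019-04-09 is a Tuesday; the first Thursday on or after it is 2019-04-11 (2 days later).
From 2019-04-11 to 2019-04-20 is 20 − 11 = 9 days.
9 ÷ 7 = 1 full weeks with remainder 2, so 1 more Thursdays after the first → 2.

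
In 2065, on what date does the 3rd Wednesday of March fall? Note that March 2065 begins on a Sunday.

March 18, 2065

March 2065 begins on a Sunday, so the first Wednesday is March 4 (3 days later).
The 3rd Wednesday is 2 weeks later: 4 + 14 = 18.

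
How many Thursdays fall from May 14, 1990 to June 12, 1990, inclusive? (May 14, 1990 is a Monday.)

4

May 14, 1990 is a Monday; the first Thursday on or after it is May 17, 1990 (3 days later).
From May 17, 1990 to June 12, 1990: 14 + 12 = 26 days (rest of May, June).
26 ÷ 7 = 3 full weeks with remainder 5, so 3 more Thursdays after the first → 4.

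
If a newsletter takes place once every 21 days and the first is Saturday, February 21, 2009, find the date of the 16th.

January 2, 2010

The 16th occurrence is 15 intervals after the first: 15 × 21 = 315 days after February 21, 2009.
February has 28 days — 7 days to the end of February leaves 308.
March has 31 days (277 left).
April has 30 days (247 left).
May has 31 days (216 left).
June has 30 days (186 left).
July has 31 days (155 left).
August has 31 days (124 left).
September has 30 days (94 left).
October has 31 days (63 left).
November has 30 days (33 left).
December has 31 days (2 left).
2 days into January → January 2, 2010.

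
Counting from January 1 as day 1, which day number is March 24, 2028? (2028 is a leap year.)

84

Days in months before March: 31 + 29 = 60.
Plus 24 days into March → day 84.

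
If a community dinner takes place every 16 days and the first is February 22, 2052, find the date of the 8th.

The 8th occurrence is 7 intervals after the first: 7 × 16 = 112 days after February 22, 2052.
February has 29 days — 7 days to the end of February leaves 105.
March has 31 days (74 left).
April has 30 days (44 left).
May has 31 days (13 left).
13 days into June → June 13, 2052.

June 13, 2052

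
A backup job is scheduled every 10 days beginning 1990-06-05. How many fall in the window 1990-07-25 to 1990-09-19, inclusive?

6

Occurrences land 10·i days after 1990-06-05 for i = 0, 1, 2, …
1990-07-25 is 50 days after the start; 50 ÷ 10 = 5 remainder 0. First occurrence in the window: #6 on 1990-07-25 (5×10 = 50 days in).
1990-09-19 is 106 days after the start; 106 ÷ 10 = 10 remainder 6. Last occurrence in the window: #11 on 1990-09-13.
Occurrences #6 through #11: 6 in total.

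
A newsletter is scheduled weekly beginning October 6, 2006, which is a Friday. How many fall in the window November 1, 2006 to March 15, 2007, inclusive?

Occurrences land 7·i days after October 6, 2006 for i = 0, 1, 2, …
November 1, 2006 is 26 days after the start; 26 ÷ 7 = 3 remainder 5; since the remainder is 5, round up to i = 4. First occurrence in the window: #5 on November 3, 2006 (4×7 = 28 days in).
March 15, 2007 is 160 days after the start; 160 ÷ 7 = 22 remainder 6. Last occurrence in the window: #23 on March 9, 2007.
Occurrences #5 through #23: 19 in total.

19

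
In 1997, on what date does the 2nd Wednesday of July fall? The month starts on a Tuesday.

July 1997 begins on a Tuesday, so the first Wednesday is July 2 (1 day later).
The 2nd Wednesday is 1 weeks later: 2 + 7 = 9.

1997-07-09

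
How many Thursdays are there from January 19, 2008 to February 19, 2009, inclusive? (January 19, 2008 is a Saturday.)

57

January 19, 2008 is a Saturday; the first Thursday on or after it is January 24, 2008 (5 days later).
From January 24, 2008 to February 19, 2009: 342 + 50 = 392 days (rest of 2008, to February 19, 2009 in 2009).
392 ÷ 7 = 56 full weeks with remainder 0, so 56 more Thursdays after the first → 57.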